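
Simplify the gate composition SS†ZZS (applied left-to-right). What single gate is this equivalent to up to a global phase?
S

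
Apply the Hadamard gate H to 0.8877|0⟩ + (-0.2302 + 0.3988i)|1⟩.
(0.4649 + 0.282i)|0⟩ + (0.7905 - 0.282i)|1⟩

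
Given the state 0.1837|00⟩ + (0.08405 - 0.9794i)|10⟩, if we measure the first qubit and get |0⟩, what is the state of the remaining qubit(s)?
|0⟩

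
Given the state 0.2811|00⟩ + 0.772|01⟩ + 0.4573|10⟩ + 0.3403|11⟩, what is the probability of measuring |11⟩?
0.1158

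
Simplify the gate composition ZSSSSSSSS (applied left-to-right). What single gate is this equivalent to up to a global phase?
Z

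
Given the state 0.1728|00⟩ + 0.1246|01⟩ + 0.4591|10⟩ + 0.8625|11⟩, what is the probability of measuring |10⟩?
0.2108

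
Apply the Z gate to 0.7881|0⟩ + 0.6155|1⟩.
0.7881|0⟩ - 0.6155|1⟩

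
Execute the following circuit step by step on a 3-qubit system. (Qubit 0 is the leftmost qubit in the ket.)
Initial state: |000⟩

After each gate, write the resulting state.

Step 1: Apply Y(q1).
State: i|010⟩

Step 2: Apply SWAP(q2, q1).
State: i|001⟩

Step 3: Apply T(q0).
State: i|001⟩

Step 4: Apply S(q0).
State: i|001⟩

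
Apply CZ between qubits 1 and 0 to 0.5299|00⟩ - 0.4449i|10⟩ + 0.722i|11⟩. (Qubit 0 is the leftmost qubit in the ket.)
0.5299|00⟩ - 0.4449i|10⟩ - 0.722i|11⟩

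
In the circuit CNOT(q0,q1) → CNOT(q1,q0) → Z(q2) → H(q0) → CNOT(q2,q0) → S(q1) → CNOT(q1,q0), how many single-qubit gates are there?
3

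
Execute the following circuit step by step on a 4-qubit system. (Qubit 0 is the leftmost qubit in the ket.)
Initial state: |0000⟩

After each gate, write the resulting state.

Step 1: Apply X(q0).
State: |1000⟩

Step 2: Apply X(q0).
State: |0000⟩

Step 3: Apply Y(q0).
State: i|1000⟩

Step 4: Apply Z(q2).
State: i|1000⟩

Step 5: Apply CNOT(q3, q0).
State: i|1000⟩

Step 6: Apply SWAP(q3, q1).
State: i|1000⟩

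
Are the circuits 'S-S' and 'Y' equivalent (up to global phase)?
No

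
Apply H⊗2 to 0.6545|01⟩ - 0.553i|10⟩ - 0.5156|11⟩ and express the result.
(0.06945 - 0.2765i)|00⟩ + (-0.06945 - 0.2765i)|01⟩ + (0.5851 + 0.2765i)|10⟩ + (-0.5851 + 0.2765i)|11⟩

H⊗2 gives amp(|y⟩) = (1/2) Σ_x (−1)^(x·y) amp(|x⟩), where x·y is the number of positions in which both x and y have a 1.
|00⟩: (0.6545 - 0.553i - 0.5156)/2 = (0.06945 - 0.2765i)
|01⟩: (-0.6545 - 0.553i + 0.5156)/2 = (-0.06945 - 0.2765i)
|10⟩: (0.6545 + 0.553i + 0.5156)/2 = (0.5851 + 0.2765i)
|11⟩: (-0.6545 + 0.553i - 0.5156)/2 = (-0.5851 + 0.2765i)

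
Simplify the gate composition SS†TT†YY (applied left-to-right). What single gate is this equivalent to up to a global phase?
I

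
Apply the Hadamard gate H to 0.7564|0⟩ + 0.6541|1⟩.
0.9974|0⟩ + 0.07234|1⟩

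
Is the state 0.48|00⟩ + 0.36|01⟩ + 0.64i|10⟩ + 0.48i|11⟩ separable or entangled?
Separable

Writing the state as a|00⟩ + b|01⟩ + c|10⟩ + d|11⟩, it is a product state iff ad − bc = 0.
Here (a, b, c, d) = (0.48, 0.36, 0.64i, 0.48i): ad − bc = (0.48)(0.48i) − (0.36)(0.64i) = 0, so the state is separable.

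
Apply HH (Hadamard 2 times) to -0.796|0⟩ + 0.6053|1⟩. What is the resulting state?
-0.796|0⟩ + 0.6053|1⟩

H² = I, so an even number of Hadamards cancels: H^2 = I and the state is unchanged.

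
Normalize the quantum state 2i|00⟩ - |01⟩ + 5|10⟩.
0.3651i|00⟩ - 0.1826|01⟩ + 0.9129|10⟩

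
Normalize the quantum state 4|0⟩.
|0⟩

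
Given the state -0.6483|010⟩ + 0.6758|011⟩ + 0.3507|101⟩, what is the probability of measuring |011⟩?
0.4567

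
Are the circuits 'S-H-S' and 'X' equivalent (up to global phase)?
No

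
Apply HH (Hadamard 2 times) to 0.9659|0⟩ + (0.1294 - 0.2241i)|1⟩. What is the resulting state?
0.9659|0⟩ + (0.1294 - 0.2241i)|1⟩

H² = I, so an even number of Hadamards cancels: H^2 = I and the state is unchanged.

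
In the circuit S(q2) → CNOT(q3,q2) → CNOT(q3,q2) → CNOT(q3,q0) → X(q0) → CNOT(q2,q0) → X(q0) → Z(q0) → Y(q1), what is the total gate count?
9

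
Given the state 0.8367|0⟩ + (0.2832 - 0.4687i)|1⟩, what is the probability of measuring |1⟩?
0.2999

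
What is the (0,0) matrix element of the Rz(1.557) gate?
(0.712 - 0.7022i)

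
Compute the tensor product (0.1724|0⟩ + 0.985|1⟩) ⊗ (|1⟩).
0.1724|01⟩ + 0.985|11⟩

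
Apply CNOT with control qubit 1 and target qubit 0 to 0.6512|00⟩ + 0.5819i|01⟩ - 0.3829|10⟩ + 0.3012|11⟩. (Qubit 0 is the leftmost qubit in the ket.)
0.6512|00⟩ + 0.3012|01⟩ - 0.3829|10⟩ + 0.5819i|11⟩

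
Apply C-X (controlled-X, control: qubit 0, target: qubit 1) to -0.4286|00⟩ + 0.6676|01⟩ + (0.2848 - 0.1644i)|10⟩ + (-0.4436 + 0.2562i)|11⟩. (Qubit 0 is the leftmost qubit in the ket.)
-0.4286|00⟩ + 0.6676|01⟩ + (-0.4436 + 0.2562i)|10⟩ + (0.2848 - 0.1644i)|11⟩

C-X leaves the control-|0⟩ kets |00⟩, |01⟩ unchanged and applies X to qubit 1 on the control-|1⟩ pair (|10⟩, |11⟩).
X = [[0, 1], [1, 0]].
With a = amp(|10⟩) = (0.2848 - 0.1644i) and b = amp(|11⟩) = (-0.4436 + 0.2562i):
new amp(|10⟩) = (1)·b = (-0.4436 + 0.2562i)
new amp(|11⟩) = (1)·a = (0.2848 - 0.1644i)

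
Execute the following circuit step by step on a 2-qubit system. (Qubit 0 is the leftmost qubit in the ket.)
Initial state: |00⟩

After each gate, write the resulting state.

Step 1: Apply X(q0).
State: |10⟩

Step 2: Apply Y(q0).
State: -i|00⟩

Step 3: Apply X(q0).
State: -i|10⟩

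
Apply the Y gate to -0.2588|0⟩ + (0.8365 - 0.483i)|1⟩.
(-0.483 - 0.8365i)|0⟩ - 0.2588i|1⟩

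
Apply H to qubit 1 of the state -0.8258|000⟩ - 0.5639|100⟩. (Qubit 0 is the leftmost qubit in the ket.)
-0.5839|000⟩ - 0.5839|010⟩ - 0.3987|100⟩ - 0.3987|110⟩

H on qubit 1 mixes each pair of kets that differ only in qubit 1: amplitudes (a, b) of (|…0…⟩, |…1…⟩) become ((a + b)/√2, (a − b)/√2). Kets absent from the input have amplitude 0.
(|000⟩, |010⟩): (a, b) = (-0.8258, 0) → (-0.5839, -0.5839)
(|100⟩, |110⟩): (a, b) = (-0.5639, 0) → (-0.3987, -0.3987)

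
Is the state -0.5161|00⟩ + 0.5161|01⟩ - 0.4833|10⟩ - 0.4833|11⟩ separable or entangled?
Entangled

Writing the state as a|00⟩ + b|01⟩ + c|10⟩ + d|11⟩, it is a product state iff ad − bc = 0.
Here (a, b, c, d) = (-0.5161, 0.5161, -0.4833, -0.4833): ad − bc = (-0.5161)(-0.4833) − (0.5161)(-0.4833) = 0.4989 ≠ 0, so the state is entangled.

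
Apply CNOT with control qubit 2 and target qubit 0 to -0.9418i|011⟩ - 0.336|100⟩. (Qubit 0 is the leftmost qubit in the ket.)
-0.336|100⟩ - 0.9418i|111⟩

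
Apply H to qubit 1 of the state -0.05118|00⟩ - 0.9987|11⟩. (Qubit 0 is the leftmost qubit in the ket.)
-0.03619|00⟩ - 0.03619|01⟩ - 0.7062|10⟩ + 0.7062|11⟩

H on qubit 1 mixes each pair of kets that differ only in qubit 1: amplitudes (a, b) of (|…0…⟩, |…1…⟩) become ((a + b)/√2, (a − b)/√2). Kets absent from the input have amplitude 0.
(|00⟩, |01⟩): (a, b) = (-0.05118, 0) → (-0.03619, -0.03619)
(|10⟩, |11⟩): (a, b) = (0, -0.9987) → (-0.7062, 0.7062)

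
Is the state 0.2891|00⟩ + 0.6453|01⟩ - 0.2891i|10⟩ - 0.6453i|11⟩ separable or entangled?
Separable

Writing the state as a|00⟩ + b|01⟩ + c|10⟩ + d|11⟩, it is a product state iff ad − bc = 0.
Here (a, b, c, d) = (0.2891, 0.6453, -0.2891i, -0.6453i): ad − bc = (0.2891)(-0.6453i) − (0.6453)(-0.2891i) = 0, so the state is separable.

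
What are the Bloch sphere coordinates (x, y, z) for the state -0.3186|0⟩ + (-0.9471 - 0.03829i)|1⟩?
(0.6035, 0.0244, -0.797)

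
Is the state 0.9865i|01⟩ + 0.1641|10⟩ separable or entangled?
Entangled

Writing the state as a|00⟩ + b|01⟩ + c|10⟩ + d|11⟩, it is a product state iff ad − bc = 0.
Here (a, b, c, d) = (0, 0.9865i, 0.1641, 0): ad − bc = (0)(0) − (0.9865i)(0.1641) = -0.1619i ≠ 0, so the state is entangled.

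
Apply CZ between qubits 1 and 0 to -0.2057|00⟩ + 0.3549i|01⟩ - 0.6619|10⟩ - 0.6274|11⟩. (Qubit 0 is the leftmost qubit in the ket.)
-0.2057|00⟩ + 0.3549i|01⟩ - 0.6619|10⟩ + 0.6274|11⟩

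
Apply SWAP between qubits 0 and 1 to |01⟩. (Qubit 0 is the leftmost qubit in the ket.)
|10⟩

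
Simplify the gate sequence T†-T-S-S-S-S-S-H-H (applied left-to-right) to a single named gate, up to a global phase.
S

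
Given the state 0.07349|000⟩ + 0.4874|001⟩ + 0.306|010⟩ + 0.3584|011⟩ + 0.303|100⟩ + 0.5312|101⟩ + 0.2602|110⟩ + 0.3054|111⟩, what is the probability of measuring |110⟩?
0.0677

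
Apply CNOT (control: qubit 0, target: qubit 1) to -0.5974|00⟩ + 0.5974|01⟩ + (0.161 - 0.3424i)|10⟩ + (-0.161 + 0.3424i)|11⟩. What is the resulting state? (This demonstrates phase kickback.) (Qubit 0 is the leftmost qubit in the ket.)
-0.5974|00⟩ + 0.5974|01⟩ + (-0.161 + 0.3424i)|10⟩ + (0.161 - 0.3424i)|11⟩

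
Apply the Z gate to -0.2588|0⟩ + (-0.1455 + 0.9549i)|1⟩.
-0.2588|0⟩ + (0.1455 - 0.9549i)|1⟩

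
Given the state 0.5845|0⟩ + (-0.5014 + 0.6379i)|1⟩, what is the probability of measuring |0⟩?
0.3416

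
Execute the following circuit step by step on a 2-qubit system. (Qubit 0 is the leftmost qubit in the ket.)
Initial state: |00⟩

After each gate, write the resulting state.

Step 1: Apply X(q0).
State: |10⟩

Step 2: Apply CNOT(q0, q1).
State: |11⟩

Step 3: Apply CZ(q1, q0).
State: -|11⟩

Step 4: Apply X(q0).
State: -|01⟩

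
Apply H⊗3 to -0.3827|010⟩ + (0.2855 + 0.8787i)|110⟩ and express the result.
(-0.03437 + 0.3107i)|000⟩ + (-0.03437 + 0.3107i)|001⟩ + (0.03437 - 0.3107i)|010⟩ + (0.03437 - 0.3107i)|011⟩ + (-0.2362 - 0.3107i)|100⟩ + (-0.2362 - 0.3107i)|101⟩ + (0.2362 + 0.3107i)|110⟩ + (0.2362 + 0.3107i)|111⟩

H⊗3 gives amp(|y⟩) = (1/2√2) Σ_x (−1)^(x·y) amp(|x⟩), where x·y is the number of positions in which both x and y have a 1.
|000⟩: (-0.3827 + (0.2855 + 0.8787i))/(2√2) = (-0.03437 + 0.3107i)
|001⟩: (-0.3827 + (0.2855 + 0.8787i))/(2√2) = (-0.03437 + 0.3107i)
|010⟩: (0.3827 - (0.2855 + 0.8787i))/(2√2) = (0.03437 - 0.3107i)
|011⟩: (0.3827 - (0.2855 + 0.8787i))/(2√2) = (0.03437 - 0.3107i)
|100⟩: (-0.3827 - (0.2855 + 0.8787i))/(2√2) = (-0.2362 - 0.3107i)
|101⟩: (-0.3827 - (0.2855 + 0.8787i))/(2√2) = (-0.2362 - 0.3107i)
|110⟩: (0.3827 + (0.2855 + 0.8787i))/(2√2) = (0.2362 + 0.3107i)
|111⟩: (0.3827 + (0.2855 + 0.8787i))/(2√2) = (0.2362 + 0.3107i)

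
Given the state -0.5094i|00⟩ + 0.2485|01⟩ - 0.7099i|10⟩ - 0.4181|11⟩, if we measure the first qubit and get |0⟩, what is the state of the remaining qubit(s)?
-0.8988i|0⟩ + 0.4384|1⟩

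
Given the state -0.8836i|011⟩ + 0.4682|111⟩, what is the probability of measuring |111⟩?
0.2192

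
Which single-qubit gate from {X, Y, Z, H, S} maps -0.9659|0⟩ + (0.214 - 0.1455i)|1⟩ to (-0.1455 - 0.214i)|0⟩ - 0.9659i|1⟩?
Y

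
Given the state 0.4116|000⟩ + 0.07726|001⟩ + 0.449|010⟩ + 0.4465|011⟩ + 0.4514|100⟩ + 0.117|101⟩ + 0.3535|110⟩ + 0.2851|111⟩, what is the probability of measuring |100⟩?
0.2038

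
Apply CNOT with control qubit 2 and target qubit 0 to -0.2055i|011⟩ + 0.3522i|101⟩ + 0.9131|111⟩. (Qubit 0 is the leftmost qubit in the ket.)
0.3522i|001⟩ + 0.9131|011⟩ - 0.2055i|111⟩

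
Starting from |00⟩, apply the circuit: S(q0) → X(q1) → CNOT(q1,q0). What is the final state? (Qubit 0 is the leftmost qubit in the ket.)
|11⟩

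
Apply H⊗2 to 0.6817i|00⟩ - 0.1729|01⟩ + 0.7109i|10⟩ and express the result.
(-0.08645 + 0.6963i)|00⟩ + (0.08645 + 0.6963i)|01⟩ + (-0.08645 - 0.0146i)|10⟩ + (0.08645 - 0.0146i)|11⟩

H⊗2 gives amp(|y⟩) = (1/2) Σ_x (−1)^(x·y) amp(|x⟩), where x·y is the number of positions in which both x and y have a 1.
|00⟩: (0.6817i - 0.1729 + 0.7109i)/2 = (-0.08645 + 0.6963i)
|01⟩: (0.6817i + 0.1729 + 0.7109i)/2 = (0.08645 + 0.6963i)
|10⟩: (0.6817i - 0.1729 - 0.7109i)/2 = (-0.08645 - 0.0146i)
|11⟩: (0.6817i + 0.1729 - 0.7109i)/2 = (0.08645 - 0.0146i)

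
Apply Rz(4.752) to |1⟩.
(-0.721 + 0.693i)|1⟩

Rz(4.752) = [[e^(−iθ/2), 0], [0, e^(iθ/2)]] with e^(±iθ/2) = cos(θ/2) ± i·sin(θ/2); θ = 4.752, cos(θ/2) ≈ -0.720972, sin(θ/2) ≈ 0.692964.
With a = amp(|0⟩) = 0 and b = amp(|1⟩) = 1:
new amp(|0⟩) = (-0.720972 - 0.692964i)·a = 0
new amp(|1⟩) = (-0.720972 + 0.692964i)·b = (-0.721 + 0.693i)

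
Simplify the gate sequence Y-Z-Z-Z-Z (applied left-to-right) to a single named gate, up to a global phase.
Y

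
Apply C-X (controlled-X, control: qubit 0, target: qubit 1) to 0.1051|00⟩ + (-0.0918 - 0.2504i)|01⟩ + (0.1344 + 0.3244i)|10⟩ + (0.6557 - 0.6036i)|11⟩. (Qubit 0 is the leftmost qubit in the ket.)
0.1051|00⟩ + (-0.0918 - 0.2504i)|01⟩ + (0.6557 - 0.6036i)|10⟩ + (0.1344 + 0.3244i)|11⟩

C-X leaves the control-|0⟩ kets |00⟩, |01⟩ unchanged and applies X to qubit 1 on the control-|1⟩ pair (|10⟩, |11⟩).
X = [[0, 1], [1, 0]].
With a = amp(|10⟩) = (0.1344 + 0.3244i) and b = amp(|11⟩) = (0.6557 - 0.6036i):
new amp(|10⟩) = (1)·b = (0.6557 - 0.6036i)
new amp(|11⟩) = (1)·a = (0.1344 + 0.3244i)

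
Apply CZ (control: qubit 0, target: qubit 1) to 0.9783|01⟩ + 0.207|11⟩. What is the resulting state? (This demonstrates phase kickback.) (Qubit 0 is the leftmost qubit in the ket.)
0.9783|01⟩ - 0.207|11⟩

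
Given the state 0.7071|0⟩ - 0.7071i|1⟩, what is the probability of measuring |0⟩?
0.5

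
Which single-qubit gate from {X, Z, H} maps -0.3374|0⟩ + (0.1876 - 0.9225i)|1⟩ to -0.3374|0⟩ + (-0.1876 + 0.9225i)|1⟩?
Z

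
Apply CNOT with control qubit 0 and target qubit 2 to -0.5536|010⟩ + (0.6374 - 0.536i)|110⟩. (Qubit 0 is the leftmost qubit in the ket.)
-0.5536|010⟩ + (0.6374 - 0.536i)|111⟩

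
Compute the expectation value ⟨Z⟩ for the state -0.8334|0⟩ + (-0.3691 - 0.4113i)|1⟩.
0.3892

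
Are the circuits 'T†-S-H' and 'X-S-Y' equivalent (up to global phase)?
No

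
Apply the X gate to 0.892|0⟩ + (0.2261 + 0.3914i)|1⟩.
(0.2261 + 0.3914i)|0⟩ + 0.892|1⟩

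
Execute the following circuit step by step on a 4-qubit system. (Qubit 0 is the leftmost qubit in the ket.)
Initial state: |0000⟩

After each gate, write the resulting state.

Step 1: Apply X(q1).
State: |0100⟩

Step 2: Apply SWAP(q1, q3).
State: |0001⟩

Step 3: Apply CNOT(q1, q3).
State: |0001⟩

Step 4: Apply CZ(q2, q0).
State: |0001⟩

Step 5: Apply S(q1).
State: |0001⟩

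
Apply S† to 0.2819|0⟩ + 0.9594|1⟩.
0.2819|0⟩ - 0.9594i|1⟩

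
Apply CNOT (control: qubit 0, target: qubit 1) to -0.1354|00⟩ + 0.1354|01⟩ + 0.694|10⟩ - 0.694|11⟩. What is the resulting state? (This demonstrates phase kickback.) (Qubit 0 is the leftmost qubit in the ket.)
-0.1354|00⟩ + 0.1354|01⟩ - 0.694|10⟩ + 0.694|11⟩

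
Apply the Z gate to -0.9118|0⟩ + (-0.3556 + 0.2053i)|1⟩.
-0.9118|0⟩ + (0.3556 - 0.2053i)|1⟩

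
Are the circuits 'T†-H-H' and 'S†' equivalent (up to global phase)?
No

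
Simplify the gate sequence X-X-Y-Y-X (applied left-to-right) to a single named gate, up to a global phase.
X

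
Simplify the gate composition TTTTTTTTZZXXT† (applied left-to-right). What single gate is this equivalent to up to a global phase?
T†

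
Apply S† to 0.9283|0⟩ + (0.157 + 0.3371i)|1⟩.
0.9283|0⟩ + (0.3371 - 0.157i)|1⟩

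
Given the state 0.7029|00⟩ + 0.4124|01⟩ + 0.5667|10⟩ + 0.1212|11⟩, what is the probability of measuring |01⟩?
0.1701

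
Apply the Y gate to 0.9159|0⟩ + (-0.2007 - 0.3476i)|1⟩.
(-0.3476 + 0.2007i)|0⟩ + 0.9159i|1⟩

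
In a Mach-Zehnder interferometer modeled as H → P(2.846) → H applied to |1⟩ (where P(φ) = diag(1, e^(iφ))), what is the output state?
(0.9783 - 0.1457i)|0⟩ + (0.02169 + 0.1457i)|1⟩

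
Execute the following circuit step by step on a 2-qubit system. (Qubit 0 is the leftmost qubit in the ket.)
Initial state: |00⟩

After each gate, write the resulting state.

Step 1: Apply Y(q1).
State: i|01⟩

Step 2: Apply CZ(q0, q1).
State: i|01⟩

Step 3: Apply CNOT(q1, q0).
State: i|11⟩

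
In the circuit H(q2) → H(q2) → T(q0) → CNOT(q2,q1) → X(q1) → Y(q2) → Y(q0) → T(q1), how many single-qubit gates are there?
7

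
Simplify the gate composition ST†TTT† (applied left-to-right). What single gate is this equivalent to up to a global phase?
S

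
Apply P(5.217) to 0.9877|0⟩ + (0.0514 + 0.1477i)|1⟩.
0.9877|0⟩ + (0.1541 + 0.02641i)|1⟩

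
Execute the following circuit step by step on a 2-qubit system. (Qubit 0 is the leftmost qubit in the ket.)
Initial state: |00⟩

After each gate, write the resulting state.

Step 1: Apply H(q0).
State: 1/√2|00⟩ + 1/√2|10⟩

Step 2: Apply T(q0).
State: 1/√2|00⟩ + (1/2 + (1/2)i)|10⟩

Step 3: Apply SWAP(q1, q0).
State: 1/√2|00⟩ + (1/2 + (1/2)i)|01⟩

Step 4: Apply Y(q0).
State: (1/√2)i|10⟩ + (-1/2 + (1/2)i)|11⟩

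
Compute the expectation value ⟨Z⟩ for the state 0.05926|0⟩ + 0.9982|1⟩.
-0.9929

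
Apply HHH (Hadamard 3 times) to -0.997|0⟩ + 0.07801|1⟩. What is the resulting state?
-0.6498|0⟩ - 0.7601|1⟩

H² = I, so H^3 = H: a single Hadamard. With (a, b) = (-0.997, 0.07801), H gives ((a + b)/√2, (a − b)/√2) = (-0.6498, -0.7601).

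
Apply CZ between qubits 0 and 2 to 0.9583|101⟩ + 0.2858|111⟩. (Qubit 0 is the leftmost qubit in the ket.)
-0.9583|101⟩ - 0.2858|111⟩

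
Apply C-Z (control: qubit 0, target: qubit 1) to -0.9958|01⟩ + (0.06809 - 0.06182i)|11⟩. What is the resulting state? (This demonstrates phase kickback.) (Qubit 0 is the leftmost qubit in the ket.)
-0.9958|01⟩ + (-0.06809 + 0.06182i)|11⟩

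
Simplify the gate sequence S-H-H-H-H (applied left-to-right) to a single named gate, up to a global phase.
S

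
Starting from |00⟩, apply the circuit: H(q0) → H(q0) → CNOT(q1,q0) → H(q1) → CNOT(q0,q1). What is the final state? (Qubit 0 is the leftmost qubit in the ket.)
1/√2|00⟩ + 1/√2|01⟩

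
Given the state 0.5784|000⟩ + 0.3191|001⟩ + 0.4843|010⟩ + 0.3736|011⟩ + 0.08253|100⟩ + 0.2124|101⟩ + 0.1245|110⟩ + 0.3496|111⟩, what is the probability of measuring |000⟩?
0.3345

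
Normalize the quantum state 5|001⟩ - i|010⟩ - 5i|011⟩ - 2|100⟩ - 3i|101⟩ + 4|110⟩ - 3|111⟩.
0.53|001⟩ - 0.106i|010⟩ - 0.53i|011⟩ - 0.212|100⟩ - 0.318i|101⟩ + 0.424|110⟩ - 0.318|111⟩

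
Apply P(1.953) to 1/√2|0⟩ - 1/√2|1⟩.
1/√2|0⟩ + (0.2637 - 0.6561i)|1⟩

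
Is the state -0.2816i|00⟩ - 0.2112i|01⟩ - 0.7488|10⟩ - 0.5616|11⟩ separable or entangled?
Separable

Writing the state as a|00⟩ + b|01⟩ + c|10⟩ + d|11⟩, it is a product state iff ad − bc = 0.
Here (a, b, c, d) = (-0.2816i, -0.2112i, -0.7488, -0.5616): ad − bc = (-0.2816i)(-0.5616) − (-0.2112i)(-0.7488) = 0, so the state is separable.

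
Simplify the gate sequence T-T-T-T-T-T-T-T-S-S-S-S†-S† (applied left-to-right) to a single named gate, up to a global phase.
S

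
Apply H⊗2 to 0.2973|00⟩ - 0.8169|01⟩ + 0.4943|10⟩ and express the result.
-0.01265|00⟩ + 0.8043|01⟩ - 0.507|10⟩ + 0.31|11⟩

H⊗2 gives amp(|y⟩) = (1/2) Σ_x (−1)^(x·y) amp(|x⟩), where x·y is the number of positions in which both x and y have a 1.
|00⟩: (0.2973 - 0.8169 + 0.4943)/2 = -0.01265
|01⟩: (0.2973 + 0.8169 + 0.4943)/2 = 0.8043
|10⟩: (0.2973 - 0.8169 - 0.4943)/2 = -0.507
|11⟩: (0.2973 + 0.8169 - 0.4943)/2 = 0.31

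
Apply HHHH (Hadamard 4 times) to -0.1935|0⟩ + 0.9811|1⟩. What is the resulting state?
-0.1935|0⟩ + 0.9811|1⟩

H² = I, so an even number of Hadamards cancels: H^4 = I and the state is unchanged.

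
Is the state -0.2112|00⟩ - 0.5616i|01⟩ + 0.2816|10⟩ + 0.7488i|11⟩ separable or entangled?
Separable

Writing the state as a|00⟩ + b|01⟩ + c|10⟩ + d|11⟩, it is a product state iff ad − bc = 0.
Here (a, b, c, d) = (-0.2112, -0.5616i, 0.2816, 0.7488i): ad − bc = (-0.2112)(0.7488i) − (-0.5616i)(0.2816) = 0, so the state is separable.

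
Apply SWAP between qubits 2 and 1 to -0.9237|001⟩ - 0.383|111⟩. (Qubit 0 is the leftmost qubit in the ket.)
-0.9237|010⟩ - 0.383|111⟩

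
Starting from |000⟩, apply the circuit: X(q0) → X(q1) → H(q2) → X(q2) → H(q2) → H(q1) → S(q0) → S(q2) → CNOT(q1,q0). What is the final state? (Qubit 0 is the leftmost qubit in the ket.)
-(1/√2)i|010⟩ + (1/√2)i|100⟩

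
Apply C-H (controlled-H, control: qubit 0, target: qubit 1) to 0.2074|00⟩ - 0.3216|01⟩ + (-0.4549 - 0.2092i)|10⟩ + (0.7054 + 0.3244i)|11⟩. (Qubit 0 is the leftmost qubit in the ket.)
0.2074|00⟩ - 0.3216|01⟩ + (0.1771 + 0.08146i)|10⟩ + (-0.8205 - 0.3773i)|11⟩

C-H leaves the control-|0⟩ kets |00⟩, |01⟩ unchanged and applies H to qubit 1 on the control-|1⟩ pair (|10⟩, |11⟩).
H = [[1/√2, 1/√2], [1/√2, -1/√2]].
With a = amp(|10⟩) = (-0.4549 - 0.2092i) and b = amp(|11⟩) = (0.7054 + 0.3244i):
new amp(|10⟩) = (1/√2)·a + (1/√2)·b = (0.1771 + 0.08146i)
new amp(|11⟩) = (1/√2)·a + (-1/√2)·b = (-0.8205 - 0.3773i)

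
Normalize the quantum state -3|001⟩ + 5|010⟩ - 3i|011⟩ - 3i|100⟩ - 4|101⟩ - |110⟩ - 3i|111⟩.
-0.3397|001⟩ + 0.5661|010⟩ - 0.3397i|011⟩ - 0.3397i|100⟩ - 0.4529|101⟩ - 0.1132|110⟩ - 0.3397i|111⟩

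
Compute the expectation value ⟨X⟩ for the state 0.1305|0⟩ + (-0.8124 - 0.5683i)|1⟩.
-0.212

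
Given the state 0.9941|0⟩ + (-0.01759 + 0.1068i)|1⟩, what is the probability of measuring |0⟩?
0.9882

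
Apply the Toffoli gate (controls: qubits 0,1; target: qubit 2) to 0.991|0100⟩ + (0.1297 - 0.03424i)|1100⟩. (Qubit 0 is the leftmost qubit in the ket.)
0.991|0100⟩ + (0.1297 - 0.03424i)|1110⟩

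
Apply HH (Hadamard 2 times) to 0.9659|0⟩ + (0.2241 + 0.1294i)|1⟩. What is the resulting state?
0.9659|0⟩ + (0.2241 + 0.1294i)|1⟩

H² = I, so an even number of Hadamards cancels: H^2 = I and the state is unchanged.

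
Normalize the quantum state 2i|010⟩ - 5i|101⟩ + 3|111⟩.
0.3244i|010⟩ - 0.8111i|101⟩ + 0.4867|111⟩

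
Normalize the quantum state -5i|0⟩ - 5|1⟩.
-(1/√2)i|0⟩ - 1/√2|1⟩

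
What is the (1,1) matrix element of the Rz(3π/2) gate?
(-1/√2 + (1/√2)i)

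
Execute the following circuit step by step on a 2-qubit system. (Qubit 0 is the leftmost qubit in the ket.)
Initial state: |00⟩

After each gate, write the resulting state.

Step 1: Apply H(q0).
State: 1/√2|00⟩ + 1/√2|10⟩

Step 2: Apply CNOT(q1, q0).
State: 1/√2|00⟩ + 1/√2|10⟩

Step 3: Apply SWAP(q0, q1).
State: 1/√2|00⟩ + 1/√2|01⟩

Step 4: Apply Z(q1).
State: 1/√2|00⟩ - 1/√2|01⟩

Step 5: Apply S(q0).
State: 1/√2|00⟩ - 1/√2|01⟩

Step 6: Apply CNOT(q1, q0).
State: 1/√2|00⟩ - 1/√2|11⟩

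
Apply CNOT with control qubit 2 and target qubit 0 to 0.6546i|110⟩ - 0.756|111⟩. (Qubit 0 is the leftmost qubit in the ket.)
-0.756|011⟩ + 0.6546i|110⟩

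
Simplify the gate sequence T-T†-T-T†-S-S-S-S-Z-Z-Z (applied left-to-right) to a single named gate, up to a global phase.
Z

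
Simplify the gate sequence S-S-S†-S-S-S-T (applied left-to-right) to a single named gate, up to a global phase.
T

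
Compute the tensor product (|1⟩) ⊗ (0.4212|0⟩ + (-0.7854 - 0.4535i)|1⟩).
0.4212|10⟩ + (-0.7854 - 0.4535i)|11⟩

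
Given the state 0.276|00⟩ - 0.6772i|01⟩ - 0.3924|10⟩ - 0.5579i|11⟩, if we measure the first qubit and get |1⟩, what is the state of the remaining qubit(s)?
-0.5753|0⟩ - 0.8179i|1⟩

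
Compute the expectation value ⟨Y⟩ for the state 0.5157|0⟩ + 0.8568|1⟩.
0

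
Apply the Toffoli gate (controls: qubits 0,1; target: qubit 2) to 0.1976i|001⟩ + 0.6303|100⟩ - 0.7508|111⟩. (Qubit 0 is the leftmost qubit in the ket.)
0.1976i|001⟩ + 0.6303|100⟩ - 0.7508|110⟩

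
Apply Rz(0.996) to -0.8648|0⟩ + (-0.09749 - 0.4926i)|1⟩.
(-0.7598 + 0.4131i)|0⟩ + (0.1497 - 0.4793i)|1⟩

Rz(0.996) = [[e^(−iθ/2), 0], [0, e^(iθ/2)]] with e^(±iθ/2) = cos(θ/2) ± i·sin(θ/2); θ = 0.996, cos(θ/2) ≈ 0.87854, sin(θ/2) ≈ 0.477669.
With a = amp(|0⟩) = -0.8648 and b = amp(|1⟩) = (-0.09749 - 0.4926i):
new amp(|0⟩) = (0.87854 - 0.477669i)·a = (-0.7598 + 0.4131i)
new amp(|1⟩) = (0.87854 + 0.477669i)·b = (0.1497 - 0.4793i)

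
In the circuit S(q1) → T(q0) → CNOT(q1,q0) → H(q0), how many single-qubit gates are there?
3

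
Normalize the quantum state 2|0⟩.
|0⟩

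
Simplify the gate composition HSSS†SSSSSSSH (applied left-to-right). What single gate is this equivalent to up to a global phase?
I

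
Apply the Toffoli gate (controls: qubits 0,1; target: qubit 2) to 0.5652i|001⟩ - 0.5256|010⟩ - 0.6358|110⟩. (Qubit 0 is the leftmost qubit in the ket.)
0.5652i|001⟩ - 0.5256|010⟩ - 0.6358|111⟩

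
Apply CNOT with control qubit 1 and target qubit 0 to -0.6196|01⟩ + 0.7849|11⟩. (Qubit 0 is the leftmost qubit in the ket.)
0.7849|01⟩ - 0.6196|11⟩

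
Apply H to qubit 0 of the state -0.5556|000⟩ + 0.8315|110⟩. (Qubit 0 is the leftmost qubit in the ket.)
-0.3929|000⟩ + 0.588|010⟩ - 0.3929|100⟩ - 0.588|110⟩

H on qubit 0 mixes each pair of kets that differ only in qubit 0: amplitudes (a, b) of (|…0…⟩, |…1…⟩) become ((a + b)/√2, (a − b)/√2). Kets absent from the input have amplitude 0.
(|000⟩, |100⟩): (a, b) = (-0.5556, 0) → (-0.3929, -0.3929)
(|010⟩, |110⟩): (a, b) = (0, 0.8315) → (0.588, -0.588)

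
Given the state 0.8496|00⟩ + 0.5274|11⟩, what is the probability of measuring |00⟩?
0.7218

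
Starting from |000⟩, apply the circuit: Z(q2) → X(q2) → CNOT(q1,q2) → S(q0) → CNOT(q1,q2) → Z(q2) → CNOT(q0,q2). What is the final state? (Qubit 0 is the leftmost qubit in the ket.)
-|001⟩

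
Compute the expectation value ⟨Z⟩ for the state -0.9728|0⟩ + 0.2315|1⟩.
0.8927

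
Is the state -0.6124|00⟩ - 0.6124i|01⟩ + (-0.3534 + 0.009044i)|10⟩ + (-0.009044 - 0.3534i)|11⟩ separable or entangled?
Separable

Writing the state as a|00⟩ + b|01⟩ + c|10⟩ + d|11⟩, it is a product state iff ad − bc = 0.
Here (a, b, c, d) = (-0.6124, -0.6124i, (-0.3534 + 0.009044i), (-0.009044 - 0.3534i)): ad − bc = (-0.6124)(-0.009044 - 0.3534i) − (-0.6124i)(-0.3534 + 0.009044i) = 0, so the state is separable.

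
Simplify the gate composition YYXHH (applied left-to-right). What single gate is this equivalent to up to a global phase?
X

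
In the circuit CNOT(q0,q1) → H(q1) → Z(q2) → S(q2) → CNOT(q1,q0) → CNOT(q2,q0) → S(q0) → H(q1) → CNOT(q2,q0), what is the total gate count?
9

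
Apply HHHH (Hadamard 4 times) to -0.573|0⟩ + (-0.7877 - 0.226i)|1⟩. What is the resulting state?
-0.573|0⟩ + (-0.7877 - 0.226i)|1⟩

H² = I, so an even number of Hadamards cancels: H^4 = I and the state is unchanged.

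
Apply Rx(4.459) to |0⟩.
-0.6121|0⟩ - 0.7908i|1⟩

Rx(4.459) = [[cos(θ/2), −i·sin(θ/2)], [−i·sin(θ/2), cos(θ/2)]]; θ = 4.459, cos(θ/2) ≈ -0.612092, sin(θ/2) ≈ 0.790786.
With a = amp(|0⟩) = 1 and b = amp(|1⟩) = 0:
new amp(|0⟩) = (-0.612092)·a + (-0.790786i)·b = -0.6121
new amp(|1⟩) = (-0.790786i)·a + (-0.612092)·b = -0.7908i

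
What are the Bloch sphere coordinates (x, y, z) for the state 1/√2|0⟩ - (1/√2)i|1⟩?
(0, -1, 0)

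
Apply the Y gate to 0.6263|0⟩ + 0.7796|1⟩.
-0.7796i|0⟩ + 0.6263i|1⟩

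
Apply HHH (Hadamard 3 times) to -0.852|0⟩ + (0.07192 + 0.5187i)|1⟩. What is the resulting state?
(-0.5516 + 0.3668i)|0⟩ + (-0.6533 - 0.3668i)|1⟩

H² = I, so H^3 = H: a single Hadamard. With (a, b) = (-0.852, (0.07192 + 0.5187i)), H gives ((a + b)/√2, (a − b)/√2) = ((-0.5516 + 0.3668i), (-0.6533 - 0.3668i)).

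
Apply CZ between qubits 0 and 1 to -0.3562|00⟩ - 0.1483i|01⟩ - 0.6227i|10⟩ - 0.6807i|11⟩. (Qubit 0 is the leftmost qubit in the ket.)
-0.3562|00⟩ - 0.1483i|01⟩ - 0.6227i|10⟩ + 0.6807i|11⟩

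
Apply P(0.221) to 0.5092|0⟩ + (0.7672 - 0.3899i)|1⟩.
0.5092|0⟩ + (0.834 - 0.2122i)|1⟩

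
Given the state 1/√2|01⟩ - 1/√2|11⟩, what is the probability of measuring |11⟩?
1/2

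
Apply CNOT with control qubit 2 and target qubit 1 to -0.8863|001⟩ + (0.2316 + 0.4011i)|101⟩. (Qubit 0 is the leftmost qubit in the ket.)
-0.8863|011⟩ + (0.2316 + 0.4011i)|111⟩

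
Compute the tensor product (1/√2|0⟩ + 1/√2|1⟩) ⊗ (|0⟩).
1/√2|00⟩ + 1/√2|10⟩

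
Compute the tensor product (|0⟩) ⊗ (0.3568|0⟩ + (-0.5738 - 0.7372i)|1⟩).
0.3568|00⟩ + (-0.5738 - 0.7372i)|01⟩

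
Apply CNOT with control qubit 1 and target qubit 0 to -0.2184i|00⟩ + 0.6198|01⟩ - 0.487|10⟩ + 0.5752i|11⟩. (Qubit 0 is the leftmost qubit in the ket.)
-0.2184i|00⟩ + 0.5752i|01⟩ - 0.487|10⟩ + 0.6198|11⟩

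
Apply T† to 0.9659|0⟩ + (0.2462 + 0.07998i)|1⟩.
0.9659|0⟩ + (0.2306 - 0.1175i)|1⟩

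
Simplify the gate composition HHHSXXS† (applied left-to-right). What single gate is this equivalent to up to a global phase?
H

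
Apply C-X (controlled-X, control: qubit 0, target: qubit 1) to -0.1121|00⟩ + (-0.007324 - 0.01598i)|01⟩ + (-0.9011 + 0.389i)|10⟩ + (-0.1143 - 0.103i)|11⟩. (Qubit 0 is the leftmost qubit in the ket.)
-0.1121|00⟩ + (-0.007324 - 0.01598i)|01⟩ + (-0.1143 - 0.103i)|10⟩ + (-0.9011 + 0.389i)|11⟩

C-X leaves the control-|0⟩ kets |00⟩, |01⟩ unchanged and applies X to qubit 1 on the control-|1⟩ pair (|10⟩, |11⟩).
X = [[0, 1], [1, 0]].
With a = amp(|10⟩) = (-0.9011 + 0.389i) and b = amp(|11⟩) = (-0.1143 - 0.103i):
new amp(|10⟩) = (1)·b = (-0.1143 - 0.103i)
new amp(|11⟩) = (1)·a = (-0.9011 + 0.389i)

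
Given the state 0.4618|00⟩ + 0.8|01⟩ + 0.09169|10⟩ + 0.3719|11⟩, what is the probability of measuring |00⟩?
0.2133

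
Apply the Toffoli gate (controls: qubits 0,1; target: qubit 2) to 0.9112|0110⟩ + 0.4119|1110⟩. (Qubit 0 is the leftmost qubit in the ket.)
0.9112|0110⟩ + 0.4119|1100⟩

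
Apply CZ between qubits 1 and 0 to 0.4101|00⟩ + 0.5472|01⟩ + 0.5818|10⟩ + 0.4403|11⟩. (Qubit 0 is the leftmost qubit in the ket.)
0.4101|00⟩ + 0.5472|01⟩ + 0.5818|10⟩ - 0.4403|11⟩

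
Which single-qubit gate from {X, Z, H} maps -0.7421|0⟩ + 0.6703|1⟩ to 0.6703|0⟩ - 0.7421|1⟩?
X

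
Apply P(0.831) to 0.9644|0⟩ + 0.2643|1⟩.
0.9644|0⟩ + (0.1782 + 0.1952i)|1⟩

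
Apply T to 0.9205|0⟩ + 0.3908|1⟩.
0.9205|0⟩ + (0.2763 + 0.2763i)|1⟩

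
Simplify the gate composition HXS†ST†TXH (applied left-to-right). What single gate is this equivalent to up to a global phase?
I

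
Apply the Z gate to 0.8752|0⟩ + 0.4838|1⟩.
0.8752|0⟩ - 0.4838|1⟩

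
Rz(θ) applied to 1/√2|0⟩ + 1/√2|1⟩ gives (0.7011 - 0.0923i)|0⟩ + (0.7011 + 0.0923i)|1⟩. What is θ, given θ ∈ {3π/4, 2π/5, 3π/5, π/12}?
π/12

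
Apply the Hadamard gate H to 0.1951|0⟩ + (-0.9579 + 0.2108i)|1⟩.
(-0.5394 + 0.1491i)|0⟩ + (0.8153 - 0.1491i)|1⟩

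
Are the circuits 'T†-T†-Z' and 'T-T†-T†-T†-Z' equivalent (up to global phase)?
Yes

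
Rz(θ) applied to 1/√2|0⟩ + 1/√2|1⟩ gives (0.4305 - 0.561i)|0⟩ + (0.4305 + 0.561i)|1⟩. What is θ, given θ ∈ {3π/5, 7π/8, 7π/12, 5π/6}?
7π/12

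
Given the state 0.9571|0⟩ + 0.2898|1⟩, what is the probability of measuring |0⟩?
0.916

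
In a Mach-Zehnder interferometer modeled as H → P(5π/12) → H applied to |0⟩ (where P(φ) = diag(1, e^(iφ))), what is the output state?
(0.6294 + 0.483i)|0⟩ + (0.3706 - 0.483i)|1⟩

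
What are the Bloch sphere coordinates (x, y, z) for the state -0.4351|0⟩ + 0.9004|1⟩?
(-0.7835, 0, -0.6214)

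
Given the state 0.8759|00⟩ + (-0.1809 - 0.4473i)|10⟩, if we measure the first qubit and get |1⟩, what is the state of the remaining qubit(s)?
(-0.3749 - 0.9271i)|0⟩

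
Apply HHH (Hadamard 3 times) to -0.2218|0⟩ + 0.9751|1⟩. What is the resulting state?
0.5327|0⟩ - 0.8463|1⟩

H² = I, so H^3 = H: a single Hadamard. With (a, b) = (-0.2218, 0.9751), H gives ((a + b)/√2, (a − b)/√2) = (0.5327, -0.8463).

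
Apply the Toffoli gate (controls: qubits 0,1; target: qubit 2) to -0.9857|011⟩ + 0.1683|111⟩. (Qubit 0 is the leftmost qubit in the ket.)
-0.9857|011⟩ + 0.1683|110⟩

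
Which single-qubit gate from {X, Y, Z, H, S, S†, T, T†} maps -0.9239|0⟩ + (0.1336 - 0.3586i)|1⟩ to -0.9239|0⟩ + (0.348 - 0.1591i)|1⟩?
T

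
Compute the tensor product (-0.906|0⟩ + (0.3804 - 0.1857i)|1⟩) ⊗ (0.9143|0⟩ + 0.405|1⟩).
-0.8284|00⟩ - 0.3669|01⟩ + (0.3478 - 0.1698i)|10⟩ + (0.1541 - 0.07521i)|11⟩

amp(|b₁b₂…⟩) = product of the factor amplitudes for bits b₁, b₂, …; only kets whose every factor amplitude is nonzero survive.
|00⟩: (-0.906)(0.9143) = -0.8284
|01⟩: (-0.906)(0.405) = -0.3669
|10⟩: (0.3804 - 0.1857i)(0.9143) = (0.3478 - 0.1698i)
|11⟩: (0.3804 - 0.1857i)(0.405) = (0.1541 - 0.07521i)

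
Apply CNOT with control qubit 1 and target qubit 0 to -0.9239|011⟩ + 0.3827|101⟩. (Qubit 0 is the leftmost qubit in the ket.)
0.3827|101⟩ - 0.9239|111⟩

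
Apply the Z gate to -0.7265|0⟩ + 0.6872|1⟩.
-0.7265|0⟩ - 0.6872|1⟩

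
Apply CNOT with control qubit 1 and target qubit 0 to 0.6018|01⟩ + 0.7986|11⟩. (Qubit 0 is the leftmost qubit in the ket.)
0.7986|01⟩ + 0.6018|11⟩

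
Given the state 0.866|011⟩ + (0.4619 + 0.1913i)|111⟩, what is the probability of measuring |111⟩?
0.2499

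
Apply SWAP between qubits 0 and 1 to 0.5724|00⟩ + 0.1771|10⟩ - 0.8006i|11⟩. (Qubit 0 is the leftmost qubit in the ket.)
0.5724|00⟩ + 0.1771|01⟩ - 0.8006i|11⟩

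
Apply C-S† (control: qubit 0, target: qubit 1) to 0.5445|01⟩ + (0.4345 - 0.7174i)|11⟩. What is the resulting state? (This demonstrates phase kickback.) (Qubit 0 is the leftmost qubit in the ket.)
0.5445|01⟩ + (-0.7174 - 0.4345i)|11⟩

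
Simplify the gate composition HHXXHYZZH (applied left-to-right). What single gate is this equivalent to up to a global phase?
Y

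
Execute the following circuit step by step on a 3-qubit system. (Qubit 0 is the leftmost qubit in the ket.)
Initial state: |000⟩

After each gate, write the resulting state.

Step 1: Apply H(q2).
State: 1/√2|000⟩ + 1/√2|001⟩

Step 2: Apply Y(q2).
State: -(1/√2)i|000⟩ + (1/√2)i|001⟩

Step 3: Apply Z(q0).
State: -(1/√2)i|000⟩ + (1/√2)i|001⟩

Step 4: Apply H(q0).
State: -(1/2)i|000⟩ + (1/2)i|001⟩ - (1/2)i|100⟩ + (1/2)i|101⟩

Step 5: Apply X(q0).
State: -(1/2)i|000⟩ + (1/2)i|001⟩ - (1/2)i|100⟩ + (1/2)i|101⟩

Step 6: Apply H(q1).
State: -(1/√8)i|000⟩ + (1/√8)i|001⟩ - (1/√8)i|010⟩ + (1/√8)i|011⟩ - (1/√8)i|100⟩ + (1/√8)i|101⟩ - (1/√8)i|110⟩ + (1/√8)i|111⟩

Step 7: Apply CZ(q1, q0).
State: -(1/√8)i|000⟩ + (1/√8)i|001⟩ - (1/√8)i|010⟩ + (1/√8)i|011⟩ - (1/√8)i|100⟩ + (1/√8)i|101⟩ + (1/√8)i|110⟩ - (1/√8)i|111⟩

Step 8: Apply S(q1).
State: -(1/√8)i|000⟩ + (1/√8)i|001⟩ + 1/√8|010⟩ - 1/√8|011⟩ - (1/√8)i|100⟩ + (1/√8)i|101⟩ - 1/√8|110⟩ + 1/√8|111⟩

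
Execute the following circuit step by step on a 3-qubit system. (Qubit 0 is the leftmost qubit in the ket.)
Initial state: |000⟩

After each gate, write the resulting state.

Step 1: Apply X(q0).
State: |100⟩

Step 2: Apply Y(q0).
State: -i|000⟩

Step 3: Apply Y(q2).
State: |001⟩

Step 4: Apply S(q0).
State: |001⟩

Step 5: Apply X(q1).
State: |011⟩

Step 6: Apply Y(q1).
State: -i|001⟩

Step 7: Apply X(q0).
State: -i|101⟩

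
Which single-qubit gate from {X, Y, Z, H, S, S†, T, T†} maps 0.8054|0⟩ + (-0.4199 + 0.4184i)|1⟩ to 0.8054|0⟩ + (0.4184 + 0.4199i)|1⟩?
S†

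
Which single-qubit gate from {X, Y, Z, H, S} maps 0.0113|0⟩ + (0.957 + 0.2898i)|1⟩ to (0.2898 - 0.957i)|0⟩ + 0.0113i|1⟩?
Y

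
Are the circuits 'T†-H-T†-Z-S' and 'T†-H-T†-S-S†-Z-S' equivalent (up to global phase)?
Yes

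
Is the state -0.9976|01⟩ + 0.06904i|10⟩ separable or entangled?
Entangled

Writing the state as a|00⟩ + b|01⟩ + c|10⟩ + d|11⟩, it is a product state iff ad − bc = 0.
Here (a, b, c, d) = (0, -0.9976, 0.06904i, 0): ad − bc = (0)(0) − (-0.9976)(0.06904i) = 0.06887i ≠ 0, so the state is entangled.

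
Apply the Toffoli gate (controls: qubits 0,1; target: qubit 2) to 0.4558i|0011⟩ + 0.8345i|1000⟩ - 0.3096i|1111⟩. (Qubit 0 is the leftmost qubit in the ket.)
0.4558i|0011⟩ + 0.8345i|1000⟩ - 0.3096i|1101⟩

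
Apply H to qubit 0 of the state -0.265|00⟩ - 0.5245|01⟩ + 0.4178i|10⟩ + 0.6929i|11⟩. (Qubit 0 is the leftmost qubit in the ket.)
(-0.1874 + 0.2954i)|00⟩ + (-0.3709 + 0.49i)|01⟩ + (-0.1874 - 0.2954i)|10⟩ + (-0.3709 - 0.49i)|11⟩

H on qubit 0 mixes each pair of kets that differ only in qubit 0: amplitudes (a, b) of (|…0…⟩, |…1…⟩) become ((a + b)/√2, (a − b)/√2). Kets absent from the input have amplitude 0.
(|00⟩, |10⟩): (a, b) = (-0.265, 0.4178i) → ((-0.1874 + 0.2954i), (-0.1874 - 0.2954i))
(|01⟩, |11⟩): (a, b) = (-0.5245, 0.6929i) → ((-0.3709 + 0.49i), (-0.3709 - 0.49i))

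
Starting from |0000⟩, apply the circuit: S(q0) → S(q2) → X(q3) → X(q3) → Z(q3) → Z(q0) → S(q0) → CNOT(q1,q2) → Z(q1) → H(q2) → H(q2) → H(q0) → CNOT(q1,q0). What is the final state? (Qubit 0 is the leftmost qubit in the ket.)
1/√2|0000⟩ + 1/√2|1000⟩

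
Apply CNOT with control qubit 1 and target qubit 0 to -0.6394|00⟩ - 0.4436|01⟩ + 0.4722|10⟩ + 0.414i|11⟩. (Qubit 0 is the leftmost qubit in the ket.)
-0.6394|00⟩ + 0.414i|01⟩ + 0.4722|10⟩ - 0.4436|11⟩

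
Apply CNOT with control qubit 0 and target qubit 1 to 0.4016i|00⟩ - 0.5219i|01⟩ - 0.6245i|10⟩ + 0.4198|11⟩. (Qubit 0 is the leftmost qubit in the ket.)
0.4016i|00⟩ - 0.5219i|01⟩ + 0.4198|10⟩ - 0.6245i|11⟩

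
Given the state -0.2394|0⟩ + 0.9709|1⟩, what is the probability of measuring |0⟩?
0.05731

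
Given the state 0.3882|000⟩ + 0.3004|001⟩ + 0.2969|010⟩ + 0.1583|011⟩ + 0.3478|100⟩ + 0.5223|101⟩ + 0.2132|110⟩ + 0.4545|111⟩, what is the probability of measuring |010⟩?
0.08815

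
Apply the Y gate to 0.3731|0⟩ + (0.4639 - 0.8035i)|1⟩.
(-0.8035 - 0.4639i)|0⟩ + 0.3731i|1⟩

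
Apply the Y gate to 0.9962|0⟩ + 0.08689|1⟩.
-0.08689i|0⟩ + 0.9962i|1⟩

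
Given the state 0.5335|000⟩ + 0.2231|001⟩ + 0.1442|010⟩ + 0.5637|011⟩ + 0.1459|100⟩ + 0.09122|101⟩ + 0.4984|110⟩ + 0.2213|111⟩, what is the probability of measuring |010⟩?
0.02079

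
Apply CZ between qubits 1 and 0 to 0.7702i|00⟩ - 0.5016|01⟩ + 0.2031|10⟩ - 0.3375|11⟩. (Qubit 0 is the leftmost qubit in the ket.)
0.7702i|00⟩ - 0.5016|01⟩ + 0.2031|10⟩ + 0.3375|11⟩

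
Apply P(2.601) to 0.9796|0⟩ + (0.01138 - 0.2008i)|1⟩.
0.9796|0⟩ + (0.09358 + 0.178i)|1⟩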